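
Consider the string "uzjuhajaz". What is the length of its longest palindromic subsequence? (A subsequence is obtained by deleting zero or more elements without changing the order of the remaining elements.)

5

One longest palindromic subsequence is zajaz (positions 2,6,7,8,9); it reads the same forward and backward, and the interval DP gives dp[1][9] = 5.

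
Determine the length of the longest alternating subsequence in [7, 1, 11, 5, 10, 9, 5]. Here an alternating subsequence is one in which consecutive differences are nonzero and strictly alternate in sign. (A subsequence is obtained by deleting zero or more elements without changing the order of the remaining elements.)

6

A longest alternating subsequence is 7, 1, 11, 5, 10, 9 (positions 1,2,3,4,5,6); its 5 consecutive differences strictly alternate in sign, and length 6 is optimal.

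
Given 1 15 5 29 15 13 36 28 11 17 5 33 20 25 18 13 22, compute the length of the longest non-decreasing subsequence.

6

One longest non-decreasing subsequence is 1, 15, 15, 17, 20, 25 (positions 1,2,5,10,13,14), of length 6; no longer one exists.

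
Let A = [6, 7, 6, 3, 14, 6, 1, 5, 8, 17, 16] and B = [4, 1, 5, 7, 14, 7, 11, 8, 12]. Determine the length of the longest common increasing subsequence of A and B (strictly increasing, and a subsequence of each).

For each value that appears in both, track the longest common increasing run ending there.
The best achievable length is 3; one witness is 1, 5, 8 (A-positions 7,8,9, B-positions 2,3,8).

3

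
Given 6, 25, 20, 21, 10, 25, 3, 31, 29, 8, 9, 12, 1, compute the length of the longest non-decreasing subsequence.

Scanning left to right, the best length ending at each element is: 6→1, 25→2, 20→2, 21→3, 10→2, 25→4, 3→1, 31→5, 29→5, 8→2, 9→3, 12→4, 1→1.
So the longest non-decreasing subsequence has length 5, e.g. 6, 20, 21, 25, 31.

5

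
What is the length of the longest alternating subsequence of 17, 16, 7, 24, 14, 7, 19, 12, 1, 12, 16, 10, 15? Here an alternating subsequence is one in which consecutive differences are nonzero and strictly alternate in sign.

9

A longest alternating subsequence is 17, 16, 24, 14, 19, 1, 12, 10, 15 (positions 1,2,4,5,7,9,10,12,13); its 8 consecutive differences strictly alternate in sign, and length 9 is optimal.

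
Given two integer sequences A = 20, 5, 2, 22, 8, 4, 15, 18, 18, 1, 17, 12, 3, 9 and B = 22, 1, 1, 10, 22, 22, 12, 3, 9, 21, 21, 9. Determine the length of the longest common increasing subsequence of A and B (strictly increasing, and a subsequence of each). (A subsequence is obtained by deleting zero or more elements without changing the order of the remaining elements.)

3

A longest common strictly increasing subsequence is 1, 3, 9 (length 3); it appears in order in both A and B, and no longer such subsequence exists.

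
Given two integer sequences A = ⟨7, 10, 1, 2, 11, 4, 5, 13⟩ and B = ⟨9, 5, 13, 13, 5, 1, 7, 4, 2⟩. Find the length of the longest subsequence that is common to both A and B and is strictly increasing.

2

For each value that appears in both, track the longest common increasing run ending there.
The best achievable length is 2; one witness is 5, 13 (A-positions 7,8, B-positions 2,3).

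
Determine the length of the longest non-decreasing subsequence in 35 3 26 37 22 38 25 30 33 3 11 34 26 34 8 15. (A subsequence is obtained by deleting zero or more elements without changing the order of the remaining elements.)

Let dp[i] be the longest non-decreasing subsequence ending at position i. Then dp = [1, 1, 2, 3, 2, 4, 3, 4, 5, 2, 3, 6, 4, 7, 3, 4].
The maximum is 7; one witness is 3, 22, 25, 30, 33, 34, 34 at positions 2,5,7,8,9,12,14.

7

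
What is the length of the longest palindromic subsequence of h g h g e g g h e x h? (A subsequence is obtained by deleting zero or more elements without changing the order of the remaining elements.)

7

One longest palindromic subsequence is hhggghh (positions 1,3,4,6,7,8,11); it reads the same forward and backward, and the interval DP gives dp[1][11] = 7.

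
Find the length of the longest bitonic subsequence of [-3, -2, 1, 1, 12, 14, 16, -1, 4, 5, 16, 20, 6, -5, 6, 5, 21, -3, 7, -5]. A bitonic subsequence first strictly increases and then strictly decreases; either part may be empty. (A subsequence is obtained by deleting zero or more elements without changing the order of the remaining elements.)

11

Let inc[i] be the LIS ending at i and dec[i] the longest strictly decreasing subsequence starting at i. inc = [1, 2, 3, 3, 4, 5, 6, 3, 4, 5, 6, 7, 6, 1, 6, 5, 8, 2, 7, 1], dec = [2, 3, 4, 4, 5, 5, 5, 3, 3, 3, 5, 5, 4, 1, 4, 3, 3, 2, 2, 1].
max_i inc[i]+dec[i]−1 = 11, with one witness -3, -2, 1, 12, 14, 16, 20, 6, 5, -3, -5.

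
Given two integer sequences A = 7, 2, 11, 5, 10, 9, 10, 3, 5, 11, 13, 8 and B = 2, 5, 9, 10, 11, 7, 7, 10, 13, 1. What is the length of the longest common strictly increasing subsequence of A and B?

For each value that appears in both, track the longest common increasing run ending there.
The best achievable length is 6; one witness is 2, 5, 9, 10, 11, 13 (A-positions 2,4,6,7,10,11, B-positions 1,2,3,4,5,9).

6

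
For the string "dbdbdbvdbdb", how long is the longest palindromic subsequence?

One longest palindromic subsequence is bdbdvdbdb (positions 2,3,4,5,7,8,9,10,11); it reads the same forward and backward, and the interval DP gives dp[1][11] = 9.

9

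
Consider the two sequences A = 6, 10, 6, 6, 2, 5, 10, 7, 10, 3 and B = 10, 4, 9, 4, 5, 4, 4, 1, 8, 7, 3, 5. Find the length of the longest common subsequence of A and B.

4

Backtracking the LCS table gives one alignment: 10 (A2,B1) → 5 (A6,B5) → 7 (A8,B10) → 3 (A10,B11).
So the longest common subsequence has length 4.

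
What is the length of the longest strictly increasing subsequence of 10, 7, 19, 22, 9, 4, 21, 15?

Scanning left to right, the best length ending at each element is: 10→1, 7→1, 19→2, 22→3, 9→2, 4→1, 21→3, 15→3.
So the longest increasing subsequence has length 3, e.g. 10, 19, 22.

3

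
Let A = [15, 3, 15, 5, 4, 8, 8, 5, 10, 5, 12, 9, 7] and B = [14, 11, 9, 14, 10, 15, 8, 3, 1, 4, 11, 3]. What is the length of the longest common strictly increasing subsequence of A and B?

2

For each value that appears in both, track the longest common increasing run ending there.
The best achievable length is 2; one witness is 3, 4 (A-positions 2,5, B-positions 8,10).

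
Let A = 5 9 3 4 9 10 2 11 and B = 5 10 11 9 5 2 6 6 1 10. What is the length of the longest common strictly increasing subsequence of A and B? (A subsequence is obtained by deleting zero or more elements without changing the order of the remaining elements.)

A longest common strictly increasing subsequence is 5, 10, 11 (length 3); it appears in order in both A and B, and no longer such subsequence exists.

3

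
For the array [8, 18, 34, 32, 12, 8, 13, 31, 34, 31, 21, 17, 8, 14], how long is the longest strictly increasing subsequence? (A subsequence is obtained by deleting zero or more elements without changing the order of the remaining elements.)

One longest increasing subsequence is 8, 12, 13, 31, 34 (positions 1,5,7,8,9), of length 5; no longer one exists.

5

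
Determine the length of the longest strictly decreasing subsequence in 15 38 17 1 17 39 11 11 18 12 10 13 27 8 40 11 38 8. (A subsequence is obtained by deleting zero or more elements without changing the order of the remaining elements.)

5

One longest decreasing subsequence is 38, 17, 11, 10, 8 (positions 2,3,7,11,14), of length 5; no longer one exists.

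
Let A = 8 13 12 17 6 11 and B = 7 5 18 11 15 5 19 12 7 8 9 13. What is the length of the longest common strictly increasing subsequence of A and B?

For each value that appears in both, track the longest common increasing run ending there.
The best achievable length is 2; one witness is 8, 13 (A-positions 1,2, B-positions 10,12).

2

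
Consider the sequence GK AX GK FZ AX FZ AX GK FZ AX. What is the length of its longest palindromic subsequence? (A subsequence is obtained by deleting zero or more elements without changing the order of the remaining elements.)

One longest palindromic subsequence is AX FZ AX FZ AX FZ AX (positions 2,4,5,6,7,9,10); it reads the same forward and backward, and the interval DP gives dp[1][10] = 7.

7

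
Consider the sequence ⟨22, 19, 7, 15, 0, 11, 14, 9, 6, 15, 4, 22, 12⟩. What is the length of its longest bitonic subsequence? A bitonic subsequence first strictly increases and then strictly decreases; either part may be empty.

Let inc[i] be the LIS ending at i and dec[i] the longest strictly decreasing subsequence starting at i. inc = [1, 1, 1, 2, 1, 2, 3, 2, 2, 4, 2, 5, 3], dec = [7, 6, 3, 5, 1, 4, 4, 3, 2, 2, 1, 2, 1].
max_i inc[i]+dec[i]−1 = 7, with one witness 22, 19, 15, 14, 9, 6, 4.

7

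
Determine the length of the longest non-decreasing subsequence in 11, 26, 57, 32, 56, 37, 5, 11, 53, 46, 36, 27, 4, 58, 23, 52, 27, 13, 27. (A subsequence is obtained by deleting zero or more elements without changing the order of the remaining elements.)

6

Scanning left to right, the best length ending at each element is: 11→1, 26→2, 57→3, 32→3, 56→4, 37→4, 5→1, 11→2, 53→5, 46→5, 36→4, 27→3, 4→1, 58→6, 23→3, 52→6, 27→4, 13→3, 27→5.
So the longest non-decreasing subsequence has length 6, e.g. 11, 26, 32, 37, 53, 58.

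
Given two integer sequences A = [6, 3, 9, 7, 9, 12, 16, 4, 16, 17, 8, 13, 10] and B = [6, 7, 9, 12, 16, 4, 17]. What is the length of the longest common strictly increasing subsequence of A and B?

For each value that appears in both, track the longest common increasing run ending there.
The best achievable length is 6; one witness is 6, 7, 9, 12, 16, 17 (A-positions 1,4,5,6,7,10, B-positions 1,2,3,4,5,7).

6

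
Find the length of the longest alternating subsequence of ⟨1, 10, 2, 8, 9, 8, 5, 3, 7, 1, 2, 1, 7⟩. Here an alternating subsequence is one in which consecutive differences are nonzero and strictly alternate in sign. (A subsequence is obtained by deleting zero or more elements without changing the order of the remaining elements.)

A longest alternating subsequence is 1, 10, 2, 8, 5, 7, 1, 2, 1, 7 (positions 1,2,3,4,7,9,10,11,12,13); its 9 consecutive differences strictly alternate in sign, and length 10 is optimal.

10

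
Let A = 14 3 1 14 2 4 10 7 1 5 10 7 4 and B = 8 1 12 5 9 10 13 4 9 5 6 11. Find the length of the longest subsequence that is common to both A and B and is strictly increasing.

For each value that appears in both, track the longest common increasing run ending there.
The best achievable length is 3; one witness is 1, 5, 10 (A-positions 3,10,11, B-positions 2,4,6).

3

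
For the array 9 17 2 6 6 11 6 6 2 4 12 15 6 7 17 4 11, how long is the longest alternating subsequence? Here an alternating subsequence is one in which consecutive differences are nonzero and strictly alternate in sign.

A longest alternating subsequence is 9, 17, 2, 11, 6, 12, 6, 7, 4, 11 (positions 1,2,3,6,7,11,13,14,16,17); its 9 consecutive differences strictly alternate in sign, and length 10 is optimal.

10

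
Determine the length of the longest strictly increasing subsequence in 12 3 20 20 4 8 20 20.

One longest increasing subsequence is 3, 4, 8, 20 (positions 2,5,6,7), of length 4; no longer one exists.

4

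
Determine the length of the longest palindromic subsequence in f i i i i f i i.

6

One longest palindromic subsequence is iiiiii (positions 2,3,4,5,7,8); it reads the same forward and backward, and the interval DP gives dp[1][8] = 6.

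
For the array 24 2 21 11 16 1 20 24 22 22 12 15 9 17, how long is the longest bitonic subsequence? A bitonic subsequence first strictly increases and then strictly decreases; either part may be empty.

One longest bitonic subsequence is 2, 11, 16, 20, 24, 22, 15, 9 (positions 2,4,5,7,8,10,12,13): it rises to 24 then falls. Length 8 is optimal.

8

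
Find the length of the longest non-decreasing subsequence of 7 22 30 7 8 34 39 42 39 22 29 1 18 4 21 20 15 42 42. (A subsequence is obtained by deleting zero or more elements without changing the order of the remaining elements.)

Scanning left to right, the best length ending at each element is: 7→1, 22→2, 30→3, 7→2, 8→3, 34→4, 39→5, 42→6, 39→6, 22→4, 29→5, 1→1, 18→4, 4→2, 21→5, 20→5, 15→4, 42→7, 42→8.
So the longest non-decreasing subsequence has length 8, e.g. 7, 22, 30, 34, 39, 42, 42, 42.

8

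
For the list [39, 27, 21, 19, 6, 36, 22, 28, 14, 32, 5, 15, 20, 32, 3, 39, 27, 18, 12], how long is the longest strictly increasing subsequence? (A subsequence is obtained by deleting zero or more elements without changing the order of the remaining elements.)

6

One longest increasing subsequence is 6, 14, 15, 20, 32, 39 (positions 5,9,12,13,14,16), of length 6; no longer one exists.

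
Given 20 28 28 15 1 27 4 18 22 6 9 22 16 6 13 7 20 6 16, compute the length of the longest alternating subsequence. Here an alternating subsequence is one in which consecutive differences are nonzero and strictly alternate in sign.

Track the best alternating length ending on an up-step vs a down-step at each position: up/down = 1/1, 2/1, 2/1, 1/3, 1/3, 4/3, 4/5, 6/5, 6/5, 6/7, 8/7, 8/5, 8/9, 6/9, 10/9, 10/11, 12/9, 6/13, 14/13.
The maximum over both is 14; one such subsequence is 20, 28, 15, 27, 4, 18, 6, 9, 6, 13, 7, 20, 6, 16.

14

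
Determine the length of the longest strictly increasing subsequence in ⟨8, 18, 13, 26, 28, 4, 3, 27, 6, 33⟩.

5

Scanning left to right, the best length ending at each element is: 8→1, 18→2, 13→2, 26→3, 28→4, 4→1, 3→1, 27→4, 6→2, 33→5.
So the longest increasing subsequence has length 5, e.g. 8, 18, 26, 28, 33.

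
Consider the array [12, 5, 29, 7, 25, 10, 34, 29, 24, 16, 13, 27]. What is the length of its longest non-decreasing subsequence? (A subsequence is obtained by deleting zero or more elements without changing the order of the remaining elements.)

5

Scanning left to right, the best length ending at each element is: 12→1, 5→1, 29→2, 7→2, 25→3, 10→3, 34→4, 29→4, 24→4, 16→4, 13→4, 27→5.
So the longest non-decreasing subsequence has length 5, e.g. 5, 7, 10, 24, 27.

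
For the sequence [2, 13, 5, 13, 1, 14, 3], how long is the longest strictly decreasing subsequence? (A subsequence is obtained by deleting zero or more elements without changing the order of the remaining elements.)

3

Scanning left to right, the best length ending at each element is: 2→1, 13→1, 5→2, 13→1, 1→3, 14→1, 3→3.
So the longest decreasing subsequence has length 3, e.g. 13, 5, 1.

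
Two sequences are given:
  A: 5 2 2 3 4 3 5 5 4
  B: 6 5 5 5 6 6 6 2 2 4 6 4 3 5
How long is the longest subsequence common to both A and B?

6

Backtracking the LCS table gives one alignment: 5 (A1,B4) → 2 (A2,B8) → 2 (A3,B9) → 4 (A5,B12) → 3 (A6,B13) → 5 (A8,B14).
So the longest common subsequence has length 6.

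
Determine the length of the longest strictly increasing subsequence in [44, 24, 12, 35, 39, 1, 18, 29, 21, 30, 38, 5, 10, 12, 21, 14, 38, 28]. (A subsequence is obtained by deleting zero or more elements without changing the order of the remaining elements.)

Let dp[i] be the longest increasing subsequence ending at position i. Then dp = [1, 1, 1, 2, 3, 1, 2, 3, 3, 4, 5, 2, 3, 4, 5, 5, 6, 6].
The maximum is 6; one witness is 1, 5, 10, 12, 21, 38 at positions 6,12,13,14,15,17.

6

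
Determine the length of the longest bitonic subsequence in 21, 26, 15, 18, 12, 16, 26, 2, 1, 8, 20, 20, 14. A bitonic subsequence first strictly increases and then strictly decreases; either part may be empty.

One longest bitonic subsequence is 21, 26, 18, 16, 2, 1 (positions 1,2,4,6,8,9): it rises to 26 then falls. Length 6 is optimal.

6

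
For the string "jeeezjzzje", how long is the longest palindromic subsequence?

6

One longest palindromic subsequence is ejzzje (positions 2,6,7,8,9,10); it reads the same forward and backward, and the interval DP gives dp[1][10] = 6.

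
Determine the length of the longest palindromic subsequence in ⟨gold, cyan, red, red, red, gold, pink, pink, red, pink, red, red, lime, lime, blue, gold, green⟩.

One longest palindromic subsequence is gold red red red pink pink red red red gold (positions 1,3,4,5,7,8,9,11,12,16); it reads the same forward and backward, and the interval DP gives dp[1][17] = 10.

10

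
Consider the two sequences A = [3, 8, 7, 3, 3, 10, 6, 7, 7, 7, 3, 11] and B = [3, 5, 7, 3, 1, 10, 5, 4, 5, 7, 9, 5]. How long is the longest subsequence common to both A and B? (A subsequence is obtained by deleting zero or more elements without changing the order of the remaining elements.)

A longest common subsequence is 3, 7, 3, 10, 7 (length 5); the LCS DP confirms no longer common subsequence exists.

5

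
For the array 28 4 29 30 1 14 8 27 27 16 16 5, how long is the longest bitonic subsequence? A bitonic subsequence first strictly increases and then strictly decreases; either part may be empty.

6

One longest bitonic subsequence is 28, 29, 30, 27, 16, 5 (positions 1,3,4,9,11,12): it rises to 30 then falls. Length 6 is optimal.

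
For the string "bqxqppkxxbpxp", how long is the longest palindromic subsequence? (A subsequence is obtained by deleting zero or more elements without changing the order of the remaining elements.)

One longest palindromic subsequence is ppxxpp (positions 5,6,8,9,11,13); it reads the same forward and backward, and the interval DP gives dp[1][13] = 6.

6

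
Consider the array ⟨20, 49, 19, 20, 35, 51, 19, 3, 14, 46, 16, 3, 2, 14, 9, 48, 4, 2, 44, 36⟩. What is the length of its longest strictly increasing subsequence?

5

Let dp[i] be the longest increasing subsequence ending at position i. Then dp = [1, 2, 1, 2, 3, 4, 1, 1, 2, 4, 3, 1, 1, 2, 2, 5, 2, 1, 4, 4].
The maximum is 5; one witness is 19, 20, 35, 46, 48 at positions 3,4,5,10,16.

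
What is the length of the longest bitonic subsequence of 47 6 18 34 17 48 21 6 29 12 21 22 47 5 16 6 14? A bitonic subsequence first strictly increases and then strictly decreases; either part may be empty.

8

One longest bitonic subsequence is 6, 18, 34, 48, 29, 22, 16, 14 (positions 2,3,4,6,9,12,15,17): it rises to 48 then falls. Length 8 is optimal.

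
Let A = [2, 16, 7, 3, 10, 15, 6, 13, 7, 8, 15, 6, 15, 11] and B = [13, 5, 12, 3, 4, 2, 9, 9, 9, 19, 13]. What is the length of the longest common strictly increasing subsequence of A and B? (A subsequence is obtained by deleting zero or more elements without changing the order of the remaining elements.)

2

A longest common strictly increasing subsequence is 3, 13 (length 2); it appears in order in both A and B, and no longer such subsequence exists.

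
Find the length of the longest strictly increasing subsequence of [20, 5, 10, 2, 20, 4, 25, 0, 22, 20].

Let dp[i] be the longest increasing subsequence ending at position i. Then dp = [1, 1, 2, 1, 3, 2, 4, 1, 4, 3].
The maximum is 4; one witness is 5, 10, 20, 25 at positions 2,3,5,7.

4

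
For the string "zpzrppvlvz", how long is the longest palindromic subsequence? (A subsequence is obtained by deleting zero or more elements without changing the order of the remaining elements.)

5

One longest palindromic subsequence is zvlvz (positions 1,7,8,9,10); it reads the same forward and backward, and the interval DP gives dp[1][10] = 5.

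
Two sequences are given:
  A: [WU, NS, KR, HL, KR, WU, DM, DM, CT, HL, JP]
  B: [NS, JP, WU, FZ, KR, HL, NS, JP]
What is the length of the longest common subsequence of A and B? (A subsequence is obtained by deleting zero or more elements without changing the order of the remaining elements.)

Backtracking the LCS table gives one alignment: WU (A1,B3) → KR (A3,B5) → HL (A4,B6) → JP (A11,B8).
So the longest common subsequence has length 4.

4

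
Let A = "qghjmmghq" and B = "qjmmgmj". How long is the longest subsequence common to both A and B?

5

A longest common subsequence is qjmmg (length 5); the LCS DP confirms no longer common subsequence exists.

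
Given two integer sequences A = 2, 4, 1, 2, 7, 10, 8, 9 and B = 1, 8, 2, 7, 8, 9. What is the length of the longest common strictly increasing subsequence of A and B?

5

For each value that appears in both, track the longest common increasing run ending there.
The best achievable length is 5; one witness is 1, 2, 7, 8, 9 (A-positions 3,4,5,7,8, B-positions 1,3,4,5,6).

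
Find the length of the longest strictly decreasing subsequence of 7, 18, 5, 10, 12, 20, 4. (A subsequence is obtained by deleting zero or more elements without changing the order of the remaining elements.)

3

One longest decreasing subsequence is 7, 5, 4 (positions 1,3,7), of length 3; no longer one exists.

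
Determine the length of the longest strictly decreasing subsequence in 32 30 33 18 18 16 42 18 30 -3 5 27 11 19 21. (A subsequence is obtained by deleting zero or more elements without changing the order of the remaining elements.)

Let dp[i] be the longest decreasing subsequence ending at position i. Then dp = [1, 2, 1, 3, 3, 4, 1, 3, 2, 5, 5, 3, 5, 4, 4].
The maximum is 5; one witness is 32, 30, 18, 16, -3 at positions 1,2,4,6,10.

5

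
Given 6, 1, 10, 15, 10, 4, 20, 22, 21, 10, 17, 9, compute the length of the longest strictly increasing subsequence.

One longest increasing subsequence is 6, 10, 15, 20, 22 (positions 1,3,4,7,8), of length 5; no longer one exists.

5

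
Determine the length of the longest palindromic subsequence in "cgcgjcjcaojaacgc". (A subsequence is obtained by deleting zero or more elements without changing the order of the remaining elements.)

11

Using dp[i][j] = 2 + dp[i+1][j−1] if the ends match, else max(dp[i+1][j], dp[i][j−1]):
dp[1][16] = 11. A witness is cgcjcjcjcgc at positions 1,2,3,5,6,7,8,11,14,15,16.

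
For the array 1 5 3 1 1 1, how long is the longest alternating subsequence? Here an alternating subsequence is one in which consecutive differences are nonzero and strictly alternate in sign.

3

A longest alternating subsequence is 1, 5, 3 (positions 1,2,3); its 2 consecutive differences strictly alternate in sign, and length 3 is optimal.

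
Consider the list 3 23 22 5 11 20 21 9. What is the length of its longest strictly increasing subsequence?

Let dp[i] be the longest increasing subsequence ending at position i. Then dp = [1, 2, 2, 2, 3, 4, 5, 3].
The maximum is 5; one witness is 3, 5, 11, 20, 21 at positions 1,4,5,6,7.

5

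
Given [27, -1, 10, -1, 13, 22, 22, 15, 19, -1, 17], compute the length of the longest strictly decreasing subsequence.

4

Scanning left to right, the best length ending at each element is: 27→1, -1→2, 10→2, -1→3, 13→2, 22→2, 22→2, 15→3, 19→3, -1→4, 17→4.
So the longest decreasing subsequence has length 4, e.g. 27, 22, 15, -1.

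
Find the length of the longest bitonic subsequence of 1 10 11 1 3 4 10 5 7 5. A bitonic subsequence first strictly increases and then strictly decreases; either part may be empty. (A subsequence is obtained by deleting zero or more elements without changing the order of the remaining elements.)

6

Let inc[i] be the LIS ending at i and dec[i] the longest strictly decreasing subsequence starting at i. inc = [1, 2, 3, 1, 2, 3, 4, 4, 5, 4], dec = [1, 3, 4, 1, 1, 1, 3, 1, 2, 1].
max_i inc[i]+dec[i]−1 = 6, with one witness 1, 10, 11, 10, 7, 5.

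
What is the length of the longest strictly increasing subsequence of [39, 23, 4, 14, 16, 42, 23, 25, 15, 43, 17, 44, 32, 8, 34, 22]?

7

One longest increasing subsequence is 4, 14, 16, 23, 25, 43, 44 (positions 3,4,5,7,8,10,12), of length 7; no longer one exists.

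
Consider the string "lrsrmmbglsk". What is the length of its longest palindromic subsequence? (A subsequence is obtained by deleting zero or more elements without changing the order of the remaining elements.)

One longest palindromic subsequence is lrsrl (positions 1,2,3,4,9); it reads the same forward and backward, and the interval DP gives dp[1][11] = 5.

5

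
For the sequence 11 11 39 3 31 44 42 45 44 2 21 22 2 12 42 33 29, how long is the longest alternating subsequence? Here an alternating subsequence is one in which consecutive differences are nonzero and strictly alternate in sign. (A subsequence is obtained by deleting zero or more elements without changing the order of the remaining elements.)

A longest alternating subsequence is 11, 39, 3, 44, 42, 45, 2, 21, 2, 42, 33 (positions 1,3,4,6,7,8,10,11,13,15,16); its 10 consecutive differences strictly alternate in sign, and length 11 is optimal.

11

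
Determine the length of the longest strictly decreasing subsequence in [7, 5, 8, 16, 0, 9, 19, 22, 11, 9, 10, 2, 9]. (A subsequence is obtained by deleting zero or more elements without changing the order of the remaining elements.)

4

Scanning left to right, the best length ending at each element is: 7→1, 5→2, 8→1, 16→1, 0→3, 9→2, 19→1, 22→1, 11→2, 9→3, 10→3, 2→4, 9→4.
So the longest decreasing subsequence has length 4, e.g. 16, 11, 9, 2.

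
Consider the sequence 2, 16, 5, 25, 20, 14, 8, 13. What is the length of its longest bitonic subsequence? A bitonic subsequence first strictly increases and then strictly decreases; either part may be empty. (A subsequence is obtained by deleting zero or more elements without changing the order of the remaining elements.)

6

Let inc[i] be the LIS ending at i and dec[i] the longest strictly decreasing subsequence starting at i. inc = [1, 2, 2, 3, 3, 3, 3, 4], dec = [1, 3, 1, 4, 3, 2, 1, 1].
max_i inc[i]+dec[i]−1 = 6, with one witness 2, 16, 25, 20, 14, 13.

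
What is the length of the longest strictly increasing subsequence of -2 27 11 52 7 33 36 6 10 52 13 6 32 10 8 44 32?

Scanning left to right, the best length ending at each element is: -2→1, 27→2, 11→2, 52→3, 7→2, 33→3, 36→4, 6→2, 10→3, 52→5, 13→4, 6→2, 32→5, 10→3, 8→3, 44→6, 32→5.
So the longest increasing subsequence has length 6, e.g. -2, 7, 10, 13, 32, 44.

6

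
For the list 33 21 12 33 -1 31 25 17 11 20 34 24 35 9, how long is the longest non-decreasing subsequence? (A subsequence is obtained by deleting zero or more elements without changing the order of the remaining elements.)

Let dp[i] be the longest non-decreasing subsequence ending at position i. Then dp = [1, 1, 1, 2, 1, 2, 2, 2, 2, 3, 4, 4, 5, 2].
The maximum is 5; one witness is 12, 17, 20, 34, 35 at positions 3,8,10,11,13.

5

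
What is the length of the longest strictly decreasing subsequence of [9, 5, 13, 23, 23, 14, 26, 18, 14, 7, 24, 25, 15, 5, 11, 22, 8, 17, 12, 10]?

6

One longest decreasing subsequence is 26, 24, 22, 17, 12, 10 (positions 7,11,16,18,19,20), of length 6; no longer one exists.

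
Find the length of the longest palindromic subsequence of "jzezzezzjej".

9

One longest palindromic subsequence is jezzezzej (positions 1,3,4,5,6,7,8,10,11); it reads the same forward and backward, and the interval DP gives dp[1][11] = 9.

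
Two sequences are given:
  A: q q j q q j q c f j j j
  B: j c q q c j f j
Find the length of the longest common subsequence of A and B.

A longest common subsequence is jqqjfj (length 6); the LCS DP confirms no longer common subsequence exists.

6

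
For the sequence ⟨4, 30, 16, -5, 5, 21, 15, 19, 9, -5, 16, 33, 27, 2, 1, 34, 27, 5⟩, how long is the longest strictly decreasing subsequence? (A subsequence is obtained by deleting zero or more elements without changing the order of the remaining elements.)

6

Scanning left to right, the best length ending at each element is: 4→1, 30→1, 16→2, -5→3, 5→3, 21→2, 15→3, 19→3, 9→4, -5→5, 16→4, 33→1, 27→2, 2→5, 1→6, 34→1, 27→2, 5→5.
So the longest decreasing subsequence has length 6, e.g. 30, 16, 15, 9, 2, 1.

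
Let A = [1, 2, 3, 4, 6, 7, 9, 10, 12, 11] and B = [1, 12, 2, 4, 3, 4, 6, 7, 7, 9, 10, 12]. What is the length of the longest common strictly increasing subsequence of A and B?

For each value that appears in both, track the longest common increasing run ending there.
The best achievable length is 9; one witness is 1, 2, 3, 4, 6, 7, 9, 10, 12 (A-positions 1,2,3,4,5,6,7,8,9, B-positions 1,3,5,6,7,8,10,11,12).

9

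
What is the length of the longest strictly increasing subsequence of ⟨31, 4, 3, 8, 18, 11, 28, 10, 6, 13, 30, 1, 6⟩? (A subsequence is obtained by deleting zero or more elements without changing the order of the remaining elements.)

5

Scanning left to right, the best length ending at each element is: 31→1, 4→1, 3→1, 8→2, 18→3, 11→3, 28→4, 10→3, 6→2, 13→4, 30→5, 1→1, 6→2.
So the longest increasing subsequence has length 5, e.g. 4, 8, 18, 28, 30.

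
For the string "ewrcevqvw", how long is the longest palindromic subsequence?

5

One longest palindromic subsequence is wvqvw (positions 2,6,7,8,9); it reads the same forward and backward, and the interval DP gives dp[1][9] = 5.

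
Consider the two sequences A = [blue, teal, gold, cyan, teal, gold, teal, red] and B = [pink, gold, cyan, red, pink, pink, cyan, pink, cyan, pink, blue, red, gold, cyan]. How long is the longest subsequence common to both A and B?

3

Backtracking the LCS table gives one alignment: blue (A1,B11) → gold (A3,B13) → cyan (A4,B14).
So the longest common subsequence has length 3.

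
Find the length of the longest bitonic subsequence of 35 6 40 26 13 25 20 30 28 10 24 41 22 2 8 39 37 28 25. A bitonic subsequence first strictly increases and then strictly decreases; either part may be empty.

One longest bitonic subsequence is 6, 13, 25, 30, 41, 39, 37, 28, 25 (positions 2,5,6,8,12,16,17,18,19): it rises to 41 then falls. Length 9 is optimal.

9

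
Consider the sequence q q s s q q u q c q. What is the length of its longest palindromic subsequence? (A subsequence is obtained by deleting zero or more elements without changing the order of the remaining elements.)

One longest palindromic subsequence is qqqqqq (positions 1,2,5,6,8,10); it reads the same forward and backward, and the interval DP gives dp[1][10] = 6.

6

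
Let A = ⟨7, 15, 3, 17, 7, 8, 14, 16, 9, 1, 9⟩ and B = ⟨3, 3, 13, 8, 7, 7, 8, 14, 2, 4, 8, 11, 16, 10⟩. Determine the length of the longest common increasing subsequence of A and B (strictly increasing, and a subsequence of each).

5

For each value that appears in both, track the longest common increasing run ending there.
The best achievable length is 5; one witness is 3, 7, 8, 14, 16 (A-positions 3,5,6,7,8, B-positions 1,5,7,8,13).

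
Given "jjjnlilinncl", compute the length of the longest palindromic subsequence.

One longest palindromic subsequence is lilil (positions 5,6,7,8,12); it reads the same forward and backward, and the interval DP gives dp[1][12] = 5.

5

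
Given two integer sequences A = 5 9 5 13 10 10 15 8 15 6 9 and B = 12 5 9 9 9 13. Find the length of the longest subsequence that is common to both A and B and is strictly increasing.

For each value that appears in both, track the longest common increasing run ending there.
The best achievable length is 3; one witness is 5, 9, 13 (A-positions 1,2,4, B-positions 2,3,6).

3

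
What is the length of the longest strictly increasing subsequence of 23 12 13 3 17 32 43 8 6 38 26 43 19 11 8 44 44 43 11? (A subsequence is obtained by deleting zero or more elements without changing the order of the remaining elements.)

One longest increasing subsequence is 12, 13, 17, 32, 38, 43, 44 (positions 2,3,5,6,10,12,16), of length 7; no longer one exists.

7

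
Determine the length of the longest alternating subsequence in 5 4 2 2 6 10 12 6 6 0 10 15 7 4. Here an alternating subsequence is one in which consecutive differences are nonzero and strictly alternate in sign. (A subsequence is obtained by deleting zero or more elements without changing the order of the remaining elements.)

6

Track the best alternating length ending on an up-step vs a down-step at each position: up/down = 1/1, 1/2, 1/2, 1/2, 3/1, 3/1, 3/1, 3/4, 3/4, 1/4, 5/4, 5/1, 5/6, 5/6.
The maximum over both is 6; one such subsequence is 5, 4, 10, 6, 10, 7.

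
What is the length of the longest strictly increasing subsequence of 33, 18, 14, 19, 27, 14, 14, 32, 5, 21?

4

Let dp[i] be the longest increasing subsequence ending at position i. Then dp = [1, 1, 1, 2, 3, 1, 1, 4, 1, 3].
The maximum is 4; one witness is 18, 19, 27, 32 at positions 2,4,5,8.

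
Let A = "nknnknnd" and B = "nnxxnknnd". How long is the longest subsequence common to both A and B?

7

A longest common subsequence is nnnknnd (length 7); the LCS DP confirms no longer common subsequence exists.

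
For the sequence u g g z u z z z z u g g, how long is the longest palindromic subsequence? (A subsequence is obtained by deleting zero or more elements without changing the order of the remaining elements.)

One longest palindromic subsequence is gguzzzzugg (positions 2,3,5,6,7,8,9,10,11,12); it reads the same forward and backward, and the interval DP gives dp[1][12] = 10.

10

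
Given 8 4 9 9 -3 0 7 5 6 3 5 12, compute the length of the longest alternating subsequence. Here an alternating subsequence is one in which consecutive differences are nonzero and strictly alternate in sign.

9

A longest alternating subsequence is 8, 4, 9, -3, 7, 5, 6, 3, 5 (positions 1,2,3,5,7,8,9,10,11); its 8 consecutive differences strictly alternate in sign, and length 9 is optimal.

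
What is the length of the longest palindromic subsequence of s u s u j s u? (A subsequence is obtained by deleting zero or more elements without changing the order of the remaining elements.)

5

One longest palindromic subsequence is usjsu (positions 2,3,5,6,7); it reads the same forward and backward, and the interval DP gives dp[1][7] = 5.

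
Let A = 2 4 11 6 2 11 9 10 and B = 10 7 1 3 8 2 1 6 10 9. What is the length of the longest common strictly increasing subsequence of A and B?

3

A longest common strictly increasing subsequence is 2, 6, 10 (length 3); it appears in order in both A and B, and no longer such subsequence exists.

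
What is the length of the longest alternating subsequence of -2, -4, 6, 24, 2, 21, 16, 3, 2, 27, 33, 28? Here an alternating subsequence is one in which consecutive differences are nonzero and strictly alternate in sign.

Track the best alternating length ending on an up-step vs a down-step at each position: up/down = 1/1, 1/2, 3/1, 3/1, 3/4, 5/4, 5/6, 5/6, 3/6, 7/1, 7/1, 7/8.
The maximum over both is 8; one such subsequence is -2, -4, 6, 2, 21, 16, 33, 28.

8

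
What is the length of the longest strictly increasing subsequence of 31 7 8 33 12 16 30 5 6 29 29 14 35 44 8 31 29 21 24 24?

7

Let dp[i] be the longest increasing subsequence ending at position i. Then dp = [1, 1, 2, 3, 3, 4, 5, 1, 2, 5, 5, 4, 6, 7, 3, 6, 5, 5, 6, 6].
The maximum is 7; one witness is 7, 8, 12, 16, 30, 35, 44 at positions 2,3,5,6,7,13,14.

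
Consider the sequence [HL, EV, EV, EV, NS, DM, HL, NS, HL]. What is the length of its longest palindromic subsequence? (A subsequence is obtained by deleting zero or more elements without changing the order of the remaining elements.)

5

One longest palindromic subsequence is HL NS HL NS HL (positions 1,5,7,8,9); it reads the same forward and backward, and the interval DP gives dp[1][9] = 5.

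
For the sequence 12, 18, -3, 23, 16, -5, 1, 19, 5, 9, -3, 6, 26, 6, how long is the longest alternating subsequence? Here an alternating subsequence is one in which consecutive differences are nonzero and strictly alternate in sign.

11

Track the best alternating length ending on an up-step vs a down-step at each position: up/down = 1/1, 2/1, 1/3, 4/1, 4/5, 1/5, 6/5, 6/5, 6/7, 8/7, 6/9, 10/9, 10/1, 10/11.
The maximum over both is 11; one such subsequence is 12, 18, -3, 23, 16, 19, 5, 9, -3, 26, 6.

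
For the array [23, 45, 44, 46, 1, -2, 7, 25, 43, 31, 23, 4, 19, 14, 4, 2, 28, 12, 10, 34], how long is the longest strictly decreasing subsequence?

Let dp[i] be the longest decreasing subsequence ending at position i. Then dp = [1, 1, 2, 1, 3, 4, 3, 3, 3, 4, 5, 6, 6, 7, 8, 9, 5, 8, 9, 4].
The maximum is 9; one witness is 45, 44, 43, 31, 23, 19, 14, 4, 2 at positions 2,3,9,10,11,13,14,15,16.

9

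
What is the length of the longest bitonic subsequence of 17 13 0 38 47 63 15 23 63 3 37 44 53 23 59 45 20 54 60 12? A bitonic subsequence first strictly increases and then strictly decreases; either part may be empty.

10

Let inc[i] be the LIS ending at i and dec[i] the longest strictly decreasing subsequence starting at i. inc = [1, 1, 1, 2, 3, 4, 2, 3, 4, 2, 4, 5, 6, 3, 7, 6, 3, 7, 8, 3], dec = [3, 2, 1, 5, 5, 5, 2, 3, 5, 1, 4, 4, 4, 3, 4, 3, 2, 2, 2, 1].
max_i inc[i]+dec[i]−1 = 10, with one witness 13, 15, 23, 37, 44, 53, 59, 45, 20, 12.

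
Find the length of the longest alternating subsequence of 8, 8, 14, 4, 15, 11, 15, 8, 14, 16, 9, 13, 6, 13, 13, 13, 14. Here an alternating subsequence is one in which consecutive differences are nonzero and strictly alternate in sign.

12

A longest alternating subsequence is 8, 14, 4, 15, 11, 15, 8, 14, 9, 13, 6, 13 (positions 1,3,4,5,6,7,8,9,11,12,13,14); its 11 consecutive differences strictly alternate in sign, and length 12 is optimal.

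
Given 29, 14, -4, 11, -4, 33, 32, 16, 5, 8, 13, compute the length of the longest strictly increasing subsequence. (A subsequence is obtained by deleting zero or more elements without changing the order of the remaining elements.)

4

Let dp[i] be the longest increasing subsequence ending at position i. Then dp = [1, 1, 1, 2, 1, 3, 3, 3, 2, 3, 4].
The maximum is 4; one witness is -4, 5, 8, 13 at positions 3,9,10,11.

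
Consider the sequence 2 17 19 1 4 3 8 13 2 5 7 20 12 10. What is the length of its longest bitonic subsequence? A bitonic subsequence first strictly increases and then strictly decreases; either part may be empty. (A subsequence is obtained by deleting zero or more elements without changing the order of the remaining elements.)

One longest bitonic subsequence is 2, 4, 8, 13, 20, 12, 10 (positions 1,5,7,8,12,13,14): it rises to 20 then falls. Length 7 is optimal.

7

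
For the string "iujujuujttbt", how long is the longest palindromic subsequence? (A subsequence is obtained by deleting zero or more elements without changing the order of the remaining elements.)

5

One longest palindromic subsequence is juuuj (positions 3,4,6,7,8); it reads the same forward and backward, and the interval DP gives dp[1][12] = 5.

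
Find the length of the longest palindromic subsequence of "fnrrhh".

2

Using dp[i][j] = 2 + dp[i+1][j−1] if the ends match, else max(dp[i+1][j], dp[i][j−1]):
dp[1][6] = 2. A witness is hh at positions 5,6.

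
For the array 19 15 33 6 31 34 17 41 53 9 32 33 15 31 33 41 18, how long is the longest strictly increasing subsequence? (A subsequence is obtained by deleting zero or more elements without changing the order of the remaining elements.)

One longest increasing subsequence is 6, 9, 15, 31, 33, 41 (positions 4,10,13,14,15,16), of length 6; no longer one exists.

6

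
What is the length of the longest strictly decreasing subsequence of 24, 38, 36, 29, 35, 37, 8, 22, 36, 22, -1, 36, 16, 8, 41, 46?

One longest decreasing subsequence is 38, 36, 29, 22, 16, 8 (positions 2,3,4,8,13,14), of length 6; no longer one exists.

6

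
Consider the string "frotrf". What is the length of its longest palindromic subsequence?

One longest palindromic subsequence is frtrf (positions 1,2,4,5,6); it reads the same forward and backward, and the interval DP gives dp[1][6] = 5.

5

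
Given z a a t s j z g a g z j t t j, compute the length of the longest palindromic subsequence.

9

One longest palindromic subsequence is tjzgagzjt (positions 4,6,7,8,9,10,11,12,14); it reads the same forward and backward, and the interval DP gives dp[1][15] = 9.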